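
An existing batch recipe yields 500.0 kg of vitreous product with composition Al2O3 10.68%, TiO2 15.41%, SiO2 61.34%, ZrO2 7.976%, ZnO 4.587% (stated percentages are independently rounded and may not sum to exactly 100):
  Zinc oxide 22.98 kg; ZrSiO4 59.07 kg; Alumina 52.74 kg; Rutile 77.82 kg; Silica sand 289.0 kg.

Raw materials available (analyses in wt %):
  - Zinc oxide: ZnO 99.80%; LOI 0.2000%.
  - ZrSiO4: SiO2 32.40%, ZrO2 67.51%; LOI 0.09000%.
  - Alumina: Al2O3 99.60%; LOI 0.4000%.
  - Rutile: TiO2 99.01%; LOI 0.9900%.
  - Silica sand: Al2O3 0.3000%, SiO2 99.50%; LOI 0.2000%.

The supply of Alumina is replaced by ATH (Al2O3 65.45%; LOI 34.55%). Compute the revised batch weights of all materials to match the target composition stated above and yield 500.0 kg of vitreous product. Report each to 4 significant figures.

Revised batch per 500.0 kg vitreous product:
  Zinc oxide: 22.98 kg
  ZrSiO4: 59.07 kg
  ATH: 80.26 kg
  Rutile: 77.82 kg
  Silica sand: 289.0 kg
Total batch = 529.1 kg; LOI loss = 29.18 kg

All internal work carries full float precision from start to finish — in-progress results are rounded off to 4 significant digits as shown. Every reported figure carries a single rounding. All derived quantities, including LOI, the five compositions, the totals, the yield, net glass mass, are rebuilt from the weighed amounts per 500.0 kg of glass in exact precision as set out in the question or the answer.
Oxide-by-oxide targets in 500.0 kg vitreous product:
  Al2O3: 10.68% × 500.0 = 53.40 kg
  TiO2: 15.41% × 500.0 = 77.05 kg
  SiO2: 61.34% × 500.0 = 306.7 kg
  ZrO2: 7.976% × 500.0 = 39.88 kg
  ZnO: 4.587% × 500.0 = 22.94 kg
Verifying the oxide balance from the weights as reported, at the basis given (oxide sums agree with the targets given rounding of the digits):
  Al2O3: 80.26·0.6545 + 289.0·0.003000 = 53.40 kg (target 53.40 kg)
  TiO2: 77.82·0.9901 = 77.05 kg (target 77.05 kg)
  SiO2: 59.07·0.3240 + 289.0·0.9950 = 306.7 kg (target 306.7 kg)
  ZrO2: 59.07·0.6751 = 39.88 kg (target 39.88 kg)
  ZnO: 22.98·0.9980 = 22.93 kg (target 22.94 kg)
Auditing the glass mass value: total batch − LOI = 500.0 kg (summing oxide targets gives 500.0 kg; basis as stated: 500.0 kg — rounding explains the deltas).
Total batch = Σ batch = 529.1 kg; LOI removed, Σ of batch·LOI: 29.18 kg; glass ÷ batch gives a yield of 94.49%.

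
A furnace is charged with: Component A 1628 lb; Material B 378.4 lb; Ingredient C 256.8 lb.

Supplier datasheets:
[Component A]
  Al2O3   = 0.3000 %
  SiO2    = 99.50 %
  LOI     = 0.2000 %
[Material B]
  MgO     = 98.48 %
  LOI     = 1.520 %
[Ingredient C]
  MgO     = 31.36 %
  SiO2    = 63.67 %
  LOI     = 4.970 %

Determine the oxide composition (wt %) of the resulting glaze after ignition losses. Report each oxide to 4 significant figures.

All internal work holds full precision through every step; working values are displayed rounded to four significant figures at each printed step — every reported result is rounded a single time; the derived quantities, which include the totals, ignition loss, the yield, glass mass, three oxide percentages, are carried at full float precision, as set out in the problem or the answer, from the batch weights on 2241 lb of glass.
Delivered oxide masses:
  MgO: 378.4·0.9848 + 256.8·0.3136 = 453.2 lb
  Al2O3: 1628·0.003000 = 4.884 lb
  SiO2: 1628·0.9950 + 256.8·0.6367 = 1783 lb
LOI: 1628·0.002000 + 378.4·0.01520 + 256.8·0.04970 = 21.77 lb
Glass mass = batch − LOI = 2263 − 21.77 = 2241 lb (consistent with Σ oxide mass)
each wt % is 100 × oxide ÷ glass

Glass mass = 2241 lb (batch 2263 − LOI 21.77).
Composition: MgO 20.22%, Al2O3 0.2179%, SiO2 79.56%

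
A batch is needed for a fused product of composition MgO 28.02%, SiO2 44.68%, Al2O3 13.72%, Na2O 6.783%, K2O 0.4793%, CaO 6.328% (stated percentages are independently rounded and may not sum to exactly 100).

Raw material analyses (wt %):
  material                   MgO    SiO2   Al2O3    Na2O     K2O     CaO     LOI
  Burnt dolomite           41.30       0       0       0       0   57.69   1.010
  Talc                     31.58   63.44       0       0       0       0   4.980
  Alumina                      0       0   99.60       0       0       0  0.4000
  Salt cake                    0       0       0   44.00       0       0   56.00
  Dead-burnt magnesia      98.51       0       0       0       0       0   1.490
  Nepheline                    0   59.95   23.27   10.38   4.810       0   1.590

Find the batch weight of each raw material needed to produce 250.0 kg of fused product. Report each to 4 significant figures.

Each numeric step maintains full float precision from start to finish; the intermediate values are displayed rounded off to 4 significant figures alongside each step; a single rounding finalizes each reported number. The derived quantities (the yield, LOI, glass mass, the six compositions, the totals) are carried starting from the weights at 250.0 kg of glass in full precision, exactly as printed in the problem or the answer.
Oxide mass targets, per 250.0 kg fused product:
  MgO: 28.02% × 250.0 = 70.05 kg
  SiO2: 44.68% × 250.0 = 111.7 kg
  Al2O3: 13.72% × 250.0 = 34.30 kg
  Na2O: 6.783% × 250.0 = 16.96 kg
  K2O: 0.4793% × 250.0 = 1.198 kg
  CaO: 6.328% × 250.0 = 15.82 kg
Balance tally, oxide-wise, given the weights on record, on the stated basis (every target is met by its sum within answer rounding):
  MgO: 27.42·0.4130 + 152.5·0.3158 + 10.71·0.9851 = 70.03 kg (target 70.05 kg)
  SiO2: 152.5·0.6344 + 24.91·0.5995 = 111.7 kg (target 111.7 kg)
  Al2O3: 28.62·0.9960 + 24.91·0.2327 = 34.30 kg (target 34.30 kg)
  Na2O: 32.66·0.4400 + 24.91·0.1038 = 16.96 kg (target 16.96 kg)
  K2O: 24.91·0.04810 = 1.198 kg (target 1.198 kg)
  CaO: 27.42·0.5769 = 15.82 kg (target 15.82 kg)
Glass-mass sanity pass: total charge less LOI = 250.0 kg (summing oxide targets gives 250.0 kg; stated basis 250.0 kg — any gap is answer rounding).
Batch total: Σ batch = 276.8 kg; ignition loss, Σ(batch × LOI) = 26.83 kg; yield = glass ÷ total batch = 90.31%.

Batch per 250.0 kg fused product:
  Burnt dolomite: 27.42 kg
  Talc: 152.5 kg
  Alumina: 28.62 kg
  Salt cake: 32.66 kg
  Dead-burnt magnesia: 10.71 kg
  Nepheline: 24.91 kg
Total batch = 276.8 kg; LOI loss = 26.83 kg; yield = 90.31%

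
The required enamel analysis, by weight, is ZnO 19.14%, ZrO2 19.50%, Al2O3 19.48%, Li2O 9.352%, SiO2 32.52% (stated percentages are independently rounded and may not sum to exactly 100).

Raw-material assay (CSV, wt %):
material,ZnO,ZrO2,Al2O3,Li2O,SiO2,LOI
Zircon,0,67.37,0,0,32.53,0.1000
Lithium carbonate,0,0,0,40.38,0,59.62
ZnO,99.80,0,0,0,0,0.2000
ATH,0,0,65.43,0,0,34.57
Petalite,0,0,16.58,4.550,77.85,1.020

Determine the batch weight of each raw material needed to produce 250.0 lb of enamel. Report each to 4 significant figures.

Working values are displayed, rounded to four significant digits, as written — the whole derivation runs at full float precision at all times; each reported value is rounded just once; all derived quantities (ignition loss, the yield, totals, the five compositions, glass mass) are rebuilt in exact precision starting from the weights at 250.0 lb of glass, as set out in the problem or the answer.
Oxide-by-oxide targets in 250.0 lb enamel:
  ZnO: 19.14% × 250.0 = 47.85 lb
  ZrO2: 19.50% × 250.0 = 48.75 lb
  Al2O3: 19.48% × 250.0 = 48.70 lb
  Li2O: 9.352% × 250.0 = 23.38 lb
  SiO2: 32.52% × 250.0 = 81.30 lb
Sums-versus-targets review given the weights on record, relative to the basis at hand (each sum matches its target mass up to rounding of the answer):
  ZnO: 47.95·0.9980 = 47.85 lb (target 47.85 lb)
  ZrO2: 72.36·0.6737 = 48.75 lb (target 48.75 lb)
  Al2O3: 55.63·0.6543 + 74.19·0.1658 = 48.70 lb (target 48.70 lb)
  Li2O: 49.54·0.4038 + 74.19·0.04550 = 23.38 lb (target 23.38 lb)
  SiO2: 72.36·0.3253 + 74.19·0.7785 = 81.30 lb (target 81.30 lb)
Mass balance on the glass: whole batch net of LOI = 250.0 lb (the targets, summed, come to 250.0 lb; basis as stated: 250.0 lb — differing by rounding only).
Whole-batch sum: Σ batch = 299.7 lb; the LOI term Σ batch·LOI equals 49.69 lb; glass ÷ batch gives a yield of 83.42%.

Batch per 250.0 lb enamel:
  Zircon: 72.36 lb
  Lithium carbonate: 49.54 lb
  ZnO: 47.95 lb
  ATH: 55.63 lb
  Petalite: 74.19 lb
Total batch = 299.7 lb; LOI loss = 49.69 lb; yield = 83.42%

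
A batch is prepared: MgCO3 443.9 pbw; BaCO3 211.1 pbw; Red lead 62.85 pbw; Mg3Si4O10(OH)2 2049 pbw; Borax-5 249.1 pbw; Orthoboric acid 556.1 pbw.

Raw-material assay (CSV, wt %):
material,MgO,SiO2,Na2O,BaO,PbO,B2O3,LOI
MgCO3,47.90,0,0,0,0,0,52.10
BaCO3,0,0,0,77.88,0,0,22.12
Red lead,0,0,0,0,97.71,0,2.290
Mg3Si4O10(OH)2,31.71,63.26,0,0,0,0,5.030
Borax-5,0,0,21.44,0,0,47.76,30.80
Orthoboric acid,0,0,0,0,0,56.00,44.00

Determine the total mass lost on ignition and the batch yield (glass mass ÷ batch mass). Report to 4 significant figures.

LOI loss = 703.9 pbw; glass = 2868 pbw; yield = 80.29%

All internal work maintains full precision at all times. Working values are printed (rounded to 4 significant figures) when written out; every reported value takes just one rounding. Derived quantities are recomputed at full float precision (net glass mass, the totals, the yield, six oxide percentages, ignition loss) using the weight values on 2868 pbw of glass exactly as printed in question or answer.
Ignition loss by material:
  MgCO3: 443.9 × 0.5210 = 231.3 pbw
  BaCO3: 211.1 × 0.2212 = 46.70 pbw
  Red lead: 62.85 × 0.02290 = 1.439 pbw
  Mg3Si4O10(OH)2: 2049 × 0.05030 = 103.1 pbw
  Borax-5: 249.1 × 0.3080 = 76.72 pbw
  Orthoboric acid: 556.1 × 0.4400 = 244.7 pbw
Total LOI = 703.9 pbw
Glass = batch − LOI = 3572 − 703.9 = 2868 pbw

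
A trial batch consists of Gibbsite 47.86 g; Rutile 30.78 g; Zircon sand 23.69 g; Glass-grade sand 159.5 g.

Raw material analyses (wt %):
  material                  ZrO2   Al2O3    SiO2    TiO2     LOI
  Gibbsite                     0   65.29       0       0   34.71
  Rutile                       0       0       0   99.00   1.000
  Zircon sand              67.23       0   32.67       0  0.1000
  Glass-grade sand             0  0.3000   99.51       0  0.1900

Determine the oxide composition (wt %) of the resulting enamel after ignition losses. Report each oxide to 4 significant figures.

Glass mass = 244.6 g (batch 261.8 − LOI 17.25).
Composition: ZrO2 6.512%, Al2O3 12.97%, SiO2 68.06%, TiO2 12.46%

All internal work maintains full float precision at all times; working values are printed (rounded to four significant figures) within the worked lines; every reported number undergoes a single rounding. The derived quantities are recomputed starting from the weights on 244.6 g of glass at full float precision (ignition loss, net glass mass, the yield, the totals, the four compositions) as set out in the problem or the answer.
Oxide masses out of the charge:
  ZrO2: 23.69·0.6723 = 15.93 g
  Al2O3: 47.86·0.6529 + 159.5·0.003000 = 31.73 g
  SiO2: 23.69·0.3267 + 159.5·0.9951 = 166.5 g
  TiO2: 30.78·0.9900 = 30.47 g
LOI: 47.86·0.3471 + 30.78·0.01000 + 23.69·0.001000 + 159.5·0.001900 = 17.25 g
Net of LOI, the glass mass = 261.8 − 17.25 = 244.6 g (= Σ oxide masses)
wt % = oxide mass / glass mass × 100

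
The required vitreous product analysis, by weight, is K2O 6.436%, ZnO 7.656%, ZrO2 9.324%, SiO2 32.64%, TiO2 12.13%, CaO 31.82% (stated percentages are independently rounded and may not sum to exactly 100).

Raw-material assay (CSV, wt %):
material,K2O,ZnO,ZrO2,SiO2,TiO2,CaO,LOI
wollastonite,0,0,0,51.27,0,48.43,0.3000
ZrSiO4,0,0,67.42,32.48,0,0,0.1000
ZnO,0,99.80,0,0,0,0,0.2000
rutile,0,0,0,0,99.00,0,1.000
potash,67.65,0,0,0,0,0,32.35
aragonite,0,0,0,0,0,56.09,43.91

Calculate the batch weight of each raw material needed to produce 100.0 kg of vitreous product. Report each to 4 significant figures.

Batch per 100.0 kg vitreous product:
  wollastonite: 54.90 kg
  ZrSiO4: 13.83 kg
  ZnO: 7.671 kg
  rutile: 12.25 kg
  potash: 9.514 kg
  aragonite: 9.326 kg
Total batch = 107.5 kg; LOI loss = 7.489 kg; yield = 93.03%

Each numeric step maintains full precision throughout; rounding to 4 significant figures extends to each in-between result as shown; a single rounding produces every reported figure. Derived quantities, which include the yield, LOI, the totals, six oxide percentages, net glass mass, are carried in full float precision, as they appear in the problem or the answer, from the batch weights at 100.0 kg of glass.
Target oxide masses per 100.0 kg vitreous product:
  K2O: 6.436% × 100.0 = 6.436 kg
  ZnO: 7.656% × 100.0 = 7.656 kg
  ZrO2: 9.324% × 100.0 = 9.324 kg
  SiO2: 32.64% × 100.0 = 32.64 kg
  TiO2: 12.13% × 100.0 = 12.13 kg
  CaO: 31.82% × 100.0 = 31.82 kg
Checking each oxide sum per the reported batch figures, against the basis in use (each sum matches its target mass inside rounding margins):
  K2O: 9.514·0.6765 = 6.436 kg (target 6.436 kg)
  ZnO: 7.671·0.9980 = 7.656 kg (target 7.656 kg)
  ZrO2: 13.83·0.6742 = 9.324 kg (target 9.324 kg)
  SiO2: 54.90·0.5127 + 13.83·0.3248 = 32.64 kg (target 32.64 kg)
  TiO2: 12.25·0.9900 = 12.13 kg (target 12.13 kg)
  CaO: 54.90·0.4843 + 9.326·0.5609 = 31.82 kg (target 31.82 kg)
The glass-mass cross-check: the batch minus its LOI: 100.0 kg (summing oxide targets gives 100.0 kg; versus the stated basis of 100.0 kg — a pure rounding effect).
Total batch = Σ batch = 107.5 kg; loss to ignition Σ batch·LOI = 7.489 kg; as yield: glass ÷ batch → 93.03%.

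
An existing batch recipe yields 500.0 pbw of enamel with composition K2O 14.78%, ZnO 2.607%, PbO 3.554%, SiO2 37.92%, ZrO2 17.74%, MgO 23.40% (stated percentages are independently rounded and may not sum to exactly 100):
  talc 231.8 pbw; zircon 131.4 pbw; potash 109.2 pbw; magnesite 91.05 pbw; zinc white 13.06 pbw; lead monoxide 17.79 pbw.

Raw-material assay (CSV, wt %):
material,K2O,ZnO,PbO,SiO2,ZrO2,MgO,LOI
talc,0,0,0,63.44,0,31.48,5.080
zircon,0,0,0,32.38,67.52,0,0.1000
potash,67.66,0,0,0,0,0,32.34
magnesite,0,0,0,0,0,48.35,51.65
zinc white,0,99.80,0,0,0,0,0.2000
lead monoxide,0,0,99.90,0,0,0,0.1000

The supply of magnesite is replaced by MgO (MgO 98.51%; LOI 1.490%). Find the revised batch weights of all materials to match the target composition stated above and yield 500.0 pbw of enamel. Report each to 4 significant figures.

Revised batch per 500.0 pbw enamel:
  talc: 231.8 pbw
  zircon: 131.4 pbw
  potash: 109.2 pbw
  MgO: 44.69 pbw
  zinc white: 13.06 pbw
  lead monoxide: 17.79 pbw
Total batch = 547.9 pbw; LOI loss = 47.93 pbw

In-progress results appear (rounded to four significant digits) on the page; full precision is kept all the way through; each reported result takes exactly one rounding; the derived quantities, which include LOI, yield, six oxide percentages, glass mass, the totals, are recomputed in full float precision, as written in question or answer, using the weight values for 500.0 pbw of glass.
The oxide mass targets at 500.0 pbw enamel:
  K2O: 14.78% × 500.0 = 73.90 pbw
  ZnO: 2.607% × 500.0 = 13.04 pbw
  PbO: 3.554% × 500.0 = 17.77 pbw
  SiO2: 37.92% × 500.0 = 189.6 pbw
  ZrO2: 17.74% × 500.0 = 88.70 pbw
  MgO: 23.40% × 500.0 = 117.0 pbw
A balance pass over the oxides, from the weights as reported, on the stated basis (delivered sums recover each target up to rounding of the answer):
  K2O: 109.2·0.6766 = 73.88 pbw (target 73.90 pbw)
  ZnO: 13.06·0.9980 = 13.03 pbw (target 13.04 pbw)
  PbO: 17.79·0.9990 = 17.77 pbw (target 17.77 pbw)
  SiO2: 231.8·0.6344 + 131.4·0.3238 = 189.6 pbw (target 189.6 pbw)
  ZrO2: 131.4·0.6752 = 88.72 pbw (target 88.70 pbw)
  MgO: 231.8·0.3148 + 44.69·0.9851 = 117.0 pbw (target 117.0 pbw)
Consistency of the glass mass: the batch minus its LOI: 500.0 pbw (the Σ of target masses is 500.0 pbw; stated basis 500.0 pbw — deltas are rounding alone).
Total batch = Σ batch = 547.9 pbw; LOI removed, Σ of batch·LOI: 47.93 pbw; yield, glass over the total, = 91.25%.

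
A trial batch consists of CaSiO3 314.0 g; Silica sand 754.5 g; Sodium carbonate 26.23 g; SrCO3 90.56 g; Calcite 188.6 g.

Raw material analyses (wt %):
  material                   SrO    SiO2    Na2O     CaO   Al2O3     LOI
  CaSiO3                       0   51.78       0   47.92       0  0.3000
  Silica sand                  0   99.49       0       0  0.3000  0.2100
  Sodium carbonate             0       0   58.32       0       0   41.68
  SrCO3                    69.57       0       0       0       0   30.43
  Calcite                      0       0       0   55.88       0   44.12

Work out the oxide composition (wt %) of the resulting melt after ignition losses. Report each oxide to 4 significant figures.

Glass mass = 1250 g (batch 1374 − LOI 124.2).
Composition: SrO 5.042%, SiO2 73.08%, Na2O 1.224%, CaO 20.47%, Al2O3 0.1811%

Each numeric step runs at full float precision throughout. Working values are printed (rounded to four significant figures) in the printout; each reported number is rounded exactly once — the derived quantities are carried in exact precision (five oxide percentages, ignition loss, net glass mass, the yield, the totals) from the weighed amounts on 1250 g of glass, exactly as shown in the question or the answer.
Per-oxide mass from batch:
  SrO: 90.56·0.6957 = 63.00 g
  SiO2: 314.0·0.5178 + 754.5·0.9949 = 913.2 g
  Na2O: 26.23·0.5832 = 15.30 g
  CaO: 314.0·0.4792 + 188.6·0.5588 = 255.9 g
  Al2O3: 754.5·0.003000 = 2.264 g
LOI: 314.0·0.003000 + 754.5·0.002100 + 26.23·0.4168 + 90.56·0.3043 + 188.6·0.4412 = 124.2 g
The glass mass, total less LOI, = 1374 − 124.2 = 1250 g (= Σ oxide masses)
wt % = oxide mass / glass mass × 100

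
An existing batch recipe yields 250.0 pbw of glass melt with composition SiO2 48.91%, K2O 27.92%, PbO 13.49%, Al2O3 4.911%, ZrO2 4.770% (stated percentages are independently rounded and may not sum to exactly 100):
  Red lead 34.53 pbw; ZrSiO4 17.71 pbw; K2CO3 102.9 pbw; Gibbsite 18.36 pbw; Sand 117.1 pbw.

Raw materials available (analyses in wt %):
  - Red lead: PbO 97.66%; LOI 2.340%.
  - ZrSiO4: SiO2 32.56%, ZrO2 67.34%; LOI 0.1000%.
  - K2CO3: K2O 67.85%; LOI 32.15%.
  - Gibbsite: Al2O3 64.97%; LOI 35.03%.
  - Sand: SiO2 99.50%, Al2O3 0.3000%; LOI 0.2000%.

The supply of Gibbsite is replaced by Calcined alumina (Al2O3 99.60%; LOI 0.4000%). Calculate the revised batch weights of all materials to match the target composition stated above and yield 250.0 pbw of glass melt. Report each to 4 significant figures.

Revised batch per 250.0 pbw glass melt:
  Red lead: 34.53 pbw
  ZrSiO4: 17.71 pbw
  K2CO3: 102.9 pbw
  Calcined alumina: 11.97 pbw
  Sand: 117.1 pbw
Total batch = 284.2 pbw; LOI loss = 34.19 pbw

The working math maintains exact precision at all times — in-progress results are shown rounded to four significant figures at each printed step; each reported result receives exactly one rounding. Derived quantities, including ignition loss, five oxide percentages, the totals, the yield, net glass mass, are recomputed using the weight values per 250.0 pbw of glass in full precision precisely as stated by question or answer.
Target masses of each oxide per 250.0 pbw glass melt:
  SiO2: 48.91% × 250.0 = 122.3 pbw
  K2O: 27.92% × 250.0 = 69.80 pbw
  PbO: 13.49% × 250.0 = 33.72 pbw
  Al2O3: 4.911% × 250.0 = 12.28 pbw
  ZrO2: 4.770% × 250.0 = 11.92 pbw
A balance pass over the oxides, on the weights just shown, on the stated basis (oxide sums agree with the targets exact up to rounding of places):
  SiO2: 17.71·0.3256 + 117.1·0.9950 = 122.3 pbw (target 122.3 pbw)
  K2O: 102.9·0.6785 = 69.82 pbw (target 69.80 pbw)
  PbO: 34.53·0.9766 = 33.72 pbw (target 33.72 pbw)
  Al2O3: 11.97·0.9960 + 117.1·0.003000 = 12.27 pbw (target 12.28 pbw)
  ZrO2: 17.71·0.6734 = 11.93 pbw (target 11.92 pbw)
Mass balance on the glass: whole batch net of LOI = 250.0 pbw (oxide target masses add up to 250.0 pbw; against the stated basis, 250.0 pbw — any gap is answer rounding).
Batch total: Σ batch = 284.2 pbw; loss to ignition Σ batch·LOI = 34.19 pbw; the yield ratio, glass ÷ batch: 87.97%.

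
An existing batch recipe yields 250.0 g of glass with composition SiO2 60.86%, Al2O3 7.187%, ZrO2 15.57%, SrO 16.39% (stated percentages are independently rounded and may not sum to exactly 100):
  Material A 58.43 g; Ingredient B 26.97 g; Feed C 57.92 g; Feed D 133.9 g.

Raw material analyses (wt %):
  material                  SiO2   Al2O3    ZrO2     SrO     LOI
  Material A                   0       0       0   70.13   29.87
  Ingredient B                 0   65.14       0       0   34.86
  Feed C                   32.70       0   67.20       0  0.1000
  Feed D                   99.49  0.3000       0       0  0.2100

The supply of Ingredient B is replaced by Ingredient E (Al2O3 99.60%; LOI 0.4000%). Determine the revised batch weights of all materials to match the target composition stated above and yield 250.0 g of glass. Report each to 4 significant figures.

Revised batch per 250.0 g glass:
  Material A: 58.43 g
  Ingredient E: 17.64 g
  Feed C: 57.92 g
  Feed D: 133.9 g
Total batch = 267.9 g; LOI loss = 17.86 g

All internal work runs at full precision at every stage. Mid-chain values are shown (rounded to four significant digits) between the steps — every reported figure takes a single rounding; the derived quantities are rebuilt in full precision (totals, LOI, four oxide percentages, net glass mass, yield) using the weight values on 250.0 g of glass exactly as shown in question or answer.
Oxide mass targets, per 250.0 g glass:
  SiO2: 60.86% × 250.0 = 152.2 g
  Al2O3: 7.187% × 250.0 = 17.97 g
  ZrO2: 15.57% × 250.0 = 38.92 g
  SrO: 16.39% × 250.0 = 40.98 g
Per-oxide balance check applying the batch weights above, under the basis named above (oxide sums agree with the targets once rounding is allowed for):
  SiO2: 57.92·0.3270 + 133.9·0.9949 = 152.2 g (target 152.2 g)
  Al2O3: 17.64·0.9960 + 133.9·0.003000 = 17.97 g (target 17.97 g)
  ZrO2: 57.92·0.6720 = 38.92 g (target 38.92 g)
  SrO: 58.43·0.7013 = 40.98 g (target 40.98 g)
Glass-mass closure: total batch − LOI = 250.0 g (summing oxide targets gives 250.0 g; stated basis 250.0 g — gaps are rounding artifacts).
Whole-batch sum: Σ batch = 267.9 g; loss to ignition Σ batch·LOI = 17.86 g; yield = glass ÷ total batch = 93.33%.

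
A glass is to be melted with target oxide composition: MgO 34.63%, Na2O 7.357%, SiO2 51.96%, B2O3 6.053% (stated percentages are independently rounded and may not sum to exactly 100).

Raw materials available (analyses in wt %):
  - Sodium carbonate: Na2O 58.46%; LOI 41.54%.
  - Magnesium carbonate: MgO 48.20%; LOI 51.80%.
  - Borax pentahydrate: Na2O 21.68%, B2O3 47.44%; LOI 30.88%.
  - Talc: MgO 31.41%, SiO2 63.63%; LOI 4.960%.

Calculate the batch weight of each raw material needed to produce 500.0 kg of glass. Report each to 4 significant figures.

Batch per 500.0 kg glass:
  Sodium carbonate: 39.26 kg
  Magnesium carbonate: 93.16 kg
  Borax pentahydrate: 63.80 kg
  Talc: 408.3 kg
Total batch = 604.5 kg; LOI loss = 104.5 kg; yield = 82.71%

In-progress results appear, rounded to 4 significant digits, alongside each step; full precision is maintained in every operation. Each reported number carries a single rounding — derived quantities are carried at full precision (four oxide percentages, ignition loss, the yield, net glass mass, totals) using the weight values at 500.0 kg of glass as given in the problem or the answer.
Target oxide masses per 500.0 kg glass:
  MgO: 34.63% × 500.0 = 173.2 kg
  Na2O: 7.357% × 500.0 = 36.78 kg
  SiO2: 51.96% × 500.0 = 259.8 kg
  B2O3: 6.053% × 500.0 = 30.26 kg
Mass-balance tally per oxide applying the batch weights above, against the basis in use (delivered sums recover each target modulo rounding of the values):
  MgO: 93.16·0.4820 + 408.3·0.3141 = 173.2 kg (target 173.2 kg)
  Na2O: 39.26·0.5846 + 63.80·0.2168 = 36.78 kg (target 36.78 kg)
  SiO2: 408.3·0.6363 = 259.8 kg (target 259.8 kg)
  B2O3: 63.80·0.4744 = 30.27 kg (target 30.26 kg)
Mass balance on the glass: total batch − LOI = 500.0 kg (the targets, summed, come to 500.0 kg; against the stated basis, 500.0 kg — deltas are rounding alone).
Adding the batch up: Σ batch = 604.5 kg; loss to ignition Σ batch·LOI = 104.5 kg; yield, glass over the total, = 82.71%.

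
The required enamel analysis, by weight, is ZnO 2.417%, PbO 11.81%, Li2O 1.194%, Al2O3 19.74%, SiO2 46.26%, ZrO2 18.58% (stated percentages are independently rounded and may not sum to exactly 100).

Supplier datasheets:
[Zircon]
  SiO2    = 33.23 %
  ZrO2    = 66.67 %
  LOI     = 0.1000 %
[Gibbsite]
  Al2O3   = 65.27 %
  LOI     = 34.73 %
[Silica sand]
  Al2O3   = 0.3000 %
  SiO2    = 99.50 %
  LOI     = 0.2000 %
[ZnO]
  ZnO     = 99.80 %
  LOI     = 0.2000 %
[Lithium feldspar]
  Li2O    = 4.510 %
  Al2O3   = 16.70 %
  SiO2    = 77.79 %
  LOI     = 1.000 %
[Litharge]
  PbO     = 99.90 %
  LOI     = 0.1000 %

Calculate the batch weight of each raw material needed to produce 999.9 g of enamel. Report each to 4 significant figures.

Batch per 999.9 g enamel:
  Zircon: 278.7 g
  Gibbsite: 233.9 g
  Silica sand: 164.9 g
  ZnO: 24.22 g
  Lithium feldspar: 264.7 g
  Litharge: 118.2 g
Total batch = 1085 g; LOI loss = 84.66 g; yield = 92.19%

The whole derivation holds full precision throughout. Working values are displayed rounded to four significant figures on the page. Exactly one rounding goes into each reported value; the derived quantities are rebuilt in full float precision (the totals, six oxide percentages, net glass mass, the yield, LOI) from the weighed amounts at 999.9 g of glass, as given in the problem or the answer.
Target masses of each oxide per 999.9 g enamel:
  ZnO: 2.417% × 999.9 = 24.17 g
  PbO: 11.81% × 999.9 = 118.1 g
  Li2O: 1.194% × 999.9 = 11.94 g
  Al2O3: 19.74% × 999.9 = 197.4 g
  SiO2: 46.26% × 999.9 = 462.6 g
  ZrO2: 18.58% × 999.9 = 185.8 g
Checking each oxide sum applying the batch weights above, under the basis named above (sum by sum, the targets are met exact up to rounding of places):
  ZnO: 24.22·0.9980 = 24.17 g (target 24.17 g)
  PbO: 118.2·0.9990 = 118.1 g (target 118.1 g)
  Li2O: 264.7·0.04510 = 11.94 g (target 11.94 g)
  Al2O3: 233.9·0.6527 + 164.9·0.003000 + 264.7·0.1670 = 197.4 g (target 197.4 g)
  SiO2: 278.7·0.3323 + 164.9·0.9950 + 264.7·0.7779 = 462.6 g (target 462.6 g)
  ZrO2: 278.7·0.6667 = 185.8 g (target 185.8 g)
Glass-mass sanity pass: net batch after ignition = 1000 g (the targets, summed, come to 999.9 g; against the stated basis, 999.9 g — rounding explains the deltas).
Summing the batch: Σ batch = 1085 g; the LOI term Σ batch·LOI equals 84.66 g; as yield: glass ÷ batch → 92.19%.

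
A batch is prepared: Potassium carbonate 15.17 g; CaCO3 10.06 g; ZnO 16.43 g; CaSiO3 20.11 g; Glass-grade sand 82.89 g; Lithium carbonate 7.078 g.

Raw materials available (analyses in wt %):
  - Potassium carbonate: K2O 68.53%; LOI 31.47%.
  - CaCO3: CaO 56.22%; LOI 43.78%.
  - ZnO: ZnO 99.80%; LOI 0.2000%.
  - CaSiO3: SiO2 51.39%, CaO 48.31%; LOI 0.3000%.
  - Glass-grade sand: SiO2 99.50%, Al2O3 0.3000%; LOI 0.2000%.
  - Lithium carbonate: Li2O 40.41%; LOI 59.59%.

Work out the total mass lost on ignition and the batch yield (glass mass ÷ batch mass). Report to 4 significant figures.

LOI loss = 13.66 g; glass = 138.1 g; yield = 91.00%

Mid-chain values are shown (rounded to four significant figures) at each printed step; all arithmetic holds full float precision through every step. Exactly one rounding is applied to each reported result — derived quantities (ignition loss, six oxide percentages, net glass mass, the yield, totals) are carried using the weight values for 138.1 g of glass in full precision exactly as printed in the problem or the answer.
Per-material ignition loss:
  Potassium carbonate: 15.17 × 0.3147 = 4.774 g
  CaCO3: 10.06 × 0.4378 = 4.404 g
  ZnO: 16.43 × 0.002000 = 0.03286 g
  CaSiO3: 20.11 × 0.003000 = 0.06033 g
  Glass-grade sand: 82.89 × 0.002000 = 0.1658 g
  Lithium carbonate: 7.078 × 0.5959 = 4.218 g
Total LOI = 13.66 g
Glass = batch − LOI = 151.7 − 13.66 = 138.1 g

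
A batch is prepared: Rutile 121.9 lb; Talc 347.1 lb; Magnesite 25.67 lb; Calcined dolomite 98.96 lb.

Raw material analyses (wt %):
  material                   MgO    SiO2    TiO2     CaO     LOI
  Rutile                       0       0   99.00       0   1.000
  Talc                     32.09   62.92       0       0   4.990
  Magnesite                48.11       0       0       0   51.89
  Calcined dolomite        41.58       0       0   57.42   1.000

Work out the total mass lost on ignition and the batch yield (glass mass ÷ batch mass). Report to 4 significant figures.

Mid-chain values appear, rounded to four significant figures, on the page — each numeric step maintains full precision in every operation. A single rounding completes every reported result. Derived quantities (net glass mass, ignition loss, totals, the yield, four oxide percentages) are rebuilt from the weighed amounts per 560.8 lb of glass in full float precision as quoted within question or answer.
Per-material ignition loss:
  Rutile: 121.9 × 0.01000 = 1.219 lb
  Talc: 347.1 × 0.04990 = 17.32 lb
  Magnesite: 25.67 × 0.5189 = 13.32 lb
  Calcined dolomite: 98.96 × 0.01000 = 0.9896 lb
Total LOI = 32.85 lb
Glass = batch − LOI = 593.6 − 32.85 = 560.8 lb

LOI loss = 32.85 lb; glass = 560.8 lb; yield = 94.47%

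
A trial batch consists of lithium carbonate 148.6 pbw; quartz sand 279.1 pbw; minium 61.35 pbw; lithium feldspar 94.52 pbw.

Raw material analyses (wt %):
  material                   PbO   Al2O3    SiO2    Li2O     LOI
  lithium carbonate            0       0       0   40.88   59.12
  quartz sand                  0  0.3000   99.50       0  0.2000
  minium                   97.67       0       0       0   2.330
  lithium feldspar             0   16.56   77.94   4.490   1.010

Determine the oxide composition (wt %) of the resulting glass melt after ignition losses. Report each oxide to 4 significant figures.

All arithmetic carries full precision from start to finish; working values appear (rounded to four significant figures) alongside each step. A single rounding completes every reported number — the derived quantities, which include the totals, four oxide percentages, the yield, ignition loss, net glass mass, are rebuilt in exact precision, as set out in the problem or answer text, from the weighed amounts per 492.8 pbw of glass.
Mass of each oxide from the mix:
  PbO: 61.35·0.9767 = 59.92 pbw
  Al2O3: 279.1·0.003000 + 94.52·0.1656 = 16.49 pbw
  SiO2: 279.1·0.9950 + 94.52·0.7794 = 351.4 pbw
  Li2O: 148.6·0.4088 + 94.52·0.04490 = 64.99 pbw
LOI: 148.6·0.5912 + 279.1·0.002000 + 61.35·0.02330 + 94.52·0.01010 = 90.79 pbw
The glass mass, total less LOI, = 583.6 − 90.79 = 492.8 pbw (the oxide masses sum to this)
wt % = oxide mass / glass mass × 100

Glass mass = 492.8 pbw (batch 583.6 − LOI 90.79).
Composition: PbO 12.16%, Al2O3 3.346%, SiO2 71.30%, Li2O 13.19%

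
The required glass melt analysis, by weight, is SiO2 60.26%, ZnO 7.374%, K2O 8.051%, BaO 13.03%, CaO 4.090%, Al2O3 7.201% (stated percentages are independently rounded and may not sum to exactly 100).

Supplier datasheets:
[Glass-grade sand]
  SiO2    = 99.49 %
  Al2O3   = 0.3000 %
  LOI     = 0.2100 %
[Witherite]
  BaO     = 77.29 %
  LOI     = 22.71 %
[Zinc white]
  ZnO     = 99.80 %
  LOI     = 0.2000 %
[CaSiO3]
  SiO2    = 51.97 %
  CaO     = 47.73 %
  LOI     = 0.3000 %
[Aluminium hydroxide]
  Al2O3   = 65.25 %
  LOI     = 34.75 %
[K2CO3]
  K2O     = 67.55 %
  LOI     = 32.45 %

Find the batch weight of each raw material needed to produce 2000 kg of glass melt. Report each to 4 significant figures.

Batch per 2000 kg glass melt:
  Glass-grade sand: 1122 kg
  Witherite: 337.2 kg
  Zinc white: 147.8 kg
  CaSiO3: 171.4 kg
  Aluminium hydroxide: 215.6 kg
  K2CO3: 238.4 kg
Total batch = 2232 kg; LOI loss = 232.0 kg; yield = 89.61%

Each numeric step maintains exact precision in every operation — in-progress results appear, rounded to 4 significant figures, in the working. Every reported number takes a single rounding; all derived quantities, which include the six compositions, the totals, glass mass, LOI, yield, are carried at full float precision, as quoted within either problem or answer, from the batch weights on 2000 kg of glass.
Oxide mass targets, per 2000 kg glass melt:
  SiO2: 60.26% × 2000 = 1205 kg
  ZnO: 7.374% × 2000 = 147.5 kg
  K2O: 8.051% × 2000 = 161.0 kg
  BaO: 13.03% × 2000 = 260.6 kg
  CaO: 4.090% × 2000 = 81.80 kg
  Al2O3: 7.201% × 2000 = 144.0 kg
Verifying the oxide balance from the weights as reported, on the stated basis (every target is met by its sum given rounding of the digits):
  SiO2: 1122·0.9949 + 171.4·0.5197 = 1205 kg (target 1205 kg)
  ZnO: 147.8·0.9980 = 147.5 kg (target 147.5 kg)
  K2O: 238.4·0.6755 = 161.0 kg (target 161.0 kg)
  BaO: 337.2·0.7729 = 260.6 kg (target 260.6 kg)
  CaO: 171.4·0.4773 = 81.81 kg (target 81.80 kg)
  Al2O3: 1122·0.003000 + 215.6·0.6525 = 144.0 kg (target 144.0 kg)
The glass-mass cross-check: batch Σ − ignition loss = 2000 kg (targets for the oxides total 2000 kg; versus the stated basis of 2000 kg — differing by rounding only).
Total batch = Σ batch = 2232 kg; ignition loss, Σ(batch × LOI) = 232.0 kg; yield, glass over the total, = 89.61%.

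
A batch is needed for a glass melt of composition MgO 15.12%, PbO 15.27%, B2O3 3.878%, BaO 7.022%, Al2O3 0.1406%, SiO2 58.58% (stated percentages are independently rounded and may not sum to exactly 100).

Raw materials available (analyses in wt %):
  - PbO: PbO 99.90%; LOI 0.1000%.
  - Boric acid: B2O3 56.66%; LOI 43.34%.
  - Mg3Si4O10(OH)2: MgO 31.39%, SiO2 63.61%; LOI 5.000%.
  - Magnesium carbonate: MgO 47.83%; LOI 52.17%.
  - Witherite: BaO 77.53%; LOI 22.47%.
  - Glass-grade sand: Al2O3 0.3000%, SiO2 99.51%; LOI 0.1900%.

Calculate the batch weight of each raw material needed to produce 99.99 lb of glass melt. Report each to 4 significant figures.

Batch per 99.99 lb glass melt:
  PbO: 15.28 lb
  Boric acid: 6.844 lb
  Mg3Si4O10(OH)2: 18.77 lb
  Magnesium carbonate: 19.29 lb
  Witherite: 9.056 lb
  Glass-grade sand: 46.86 lb
Total batch = 116.1 lb; LOI loss = 16.11 lb; yield = 86.13%

The whole derivation keeps exact precision through every step; working values appear (rounded to four significant digits) at each printed step. Exactly one rounding goes into each reported value; the derived quantities, which include the totals, ignition loss, yield, the six compositions, net glass mass, are carried at full float precision, as written in the question or the answer, from the weighed amounts for 99.99 lb of glass.
Per-oxide target masses for 99.99 lb glass melt:
  MgO: 15.12% × 99.99 = 15.12 lb
  PbO: 15.27% × 99.99 = 15.27 lb
  B2O3: 3.878% × 99.99 = 3.878 lb
  BaO: 7.022% × 99.99 = 7.021 lb
  Al2O3: 0.1406% × 99.99 = 0.1406 lb
  SiO2: 58.58% × 99.99 = 58.57 lb
Sums-versus-targets review applying the batch weights above, under the basis named above (summed amounts equal target values net of answer rounding effects):
  MgO: 18.77·0.3139 + 19.29·0.4783 = 15.12 lb (target 15.12 lb)
  PbO: 15.28·0.9990 = 15.26 lb (target 15.27 lb)
  B2O3: 6.844·0.5666 = 3.878 lb (target 3.878 lb)
  BaO: 9.056·0.7753 = 7.021 lb (target 7.021 lb)
  Al2O3: 46.86·0.003000 = 0.1406 lb (target 0.1406 lb)
  SiO2: 18.77·0.6361 + 46.86·0.9951 = 58.57 lb (target 58.57 lb)
Mass balance on the glass: Σ batch − LOI loss = 99.99 lb (the targets, summed, come to 100.0 lb; with the basis standing at 99.99 lb — rounding explains the deltas).
Batch total: Σ batch = 116.1 lb; loss to ignition Σ batch·LOI = 16.11 lb; yield = glass ÷ total batch = 86.13%.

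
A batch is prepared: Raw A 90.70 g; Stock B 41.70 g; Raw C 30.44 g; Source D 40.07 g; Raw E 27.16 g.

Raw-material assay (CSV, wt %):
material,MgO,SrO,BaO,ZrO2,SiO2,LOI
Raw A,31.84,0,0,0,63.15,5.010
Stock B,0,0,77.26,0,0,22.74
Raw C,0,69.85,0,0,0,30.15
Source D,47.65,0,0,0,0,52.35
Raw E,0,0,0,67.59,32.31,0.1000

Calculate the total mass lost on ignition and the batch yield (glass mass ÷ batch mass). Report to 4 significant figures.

LOI loss = 44.21 g; glass = 185.9 g; yield = 80.78%

Each numeric step holds full float precision through the solve; the intermediate values are printed rounded to 4 significant digits in the working; every reported result receives exactly one rounding. Derived quantities (LOI, yield, glass mass, the totals, five oxide percentages) are carried from the batch weights per 185.9 g of glass at full precision exactly as shown in the problem or the answer.
Ignition loss by material:
  Raw A: 90.70 × 0.05010 = 4.544 g
  Stock B: 41.70 × 0.2274 = 9.483 g
  Raw C: 30.44 × 0.3015 = 9.178 g
  Source D: 40.07 × 0.5235 = 20.98 g
  Raw E: 27.16 × 0.001000 = 0.02716 g
Total LOI = 44.21 g
Glass = batch − LOI = 230.1 − 44.21 = 185.9 g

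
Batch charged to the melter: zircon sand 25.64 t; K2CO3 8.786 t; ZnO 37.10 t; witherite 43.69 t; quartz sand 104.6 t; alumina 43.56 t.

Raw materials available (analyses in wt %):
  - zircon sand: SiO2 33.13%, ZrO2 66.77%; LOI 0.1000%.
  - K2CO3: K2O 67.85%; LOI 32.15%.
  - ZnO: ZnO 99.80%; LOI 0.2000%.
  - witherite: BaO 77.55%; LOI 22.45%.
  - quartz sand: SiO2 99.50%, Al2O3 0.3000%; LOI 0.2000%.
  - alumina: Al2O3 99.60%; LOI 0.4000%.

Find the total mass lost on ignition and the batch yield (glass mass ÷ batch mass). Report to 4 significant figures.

LOI loss = 13.12 t; glass = 250.3 t; yield = 95.02%

Each numeric step runs at full precision through the solve — mid-chain values are printed, with 4-significant-digit rounding, at each printed step. Exactly one rounding lands on every reported value; derived quantities, including the yield, ignition loss, net glass mass, the totals, six oxide percentages, are carried from the batch weights on 250.3 t of glass in exact precision, as they appear in either problem or answer.
Each material's LOI contribution:
  zircon sand: 25.64 × 0.001000 = 0.02564 t
  K2CO3: 8.786 × 0.3215 = 2.825 t
  ZnO: 37.10 × 0.002000 = 0.07420 t
  witherite: 43.69 × 0.2245 = 9.808 t
  quartz sand: 104.6 × 0.002000 = 0.2092 t
  alumina: 43.56 × 0.004000 = 0.1742 t
Total LOI = 13.12 t
Glass = batch − LOI = 263.4 − 13.12 = 250.3 t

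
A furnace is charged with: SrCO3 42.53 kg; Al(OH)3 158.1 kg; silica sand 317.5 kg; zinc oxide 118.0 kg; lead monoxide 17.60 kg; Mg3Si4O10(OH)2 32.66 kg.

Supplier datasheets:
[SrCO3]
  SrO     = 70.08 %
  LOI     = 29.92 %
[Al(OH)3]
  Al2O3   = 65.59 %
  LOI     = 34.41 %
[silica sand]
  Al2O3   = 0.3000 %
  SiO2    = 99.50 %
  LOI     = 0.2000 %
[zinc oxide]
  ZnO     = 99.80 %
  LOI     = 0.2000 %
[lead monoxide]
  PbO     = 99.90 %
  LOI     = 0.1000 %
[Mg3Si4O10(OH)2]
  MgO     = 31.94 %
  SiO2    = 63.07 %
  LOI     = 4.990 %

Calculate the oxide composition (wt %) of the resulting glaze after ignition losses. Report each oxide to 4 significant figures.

Glass mass = 616.7 kg (batch 686.4 − LOI 69.65).
Composition: MgO 1.691%, PbO 2.851%, ZnO 19.09%, Al2O3 16.97%, SiO2 54.56%, SrO 4.833%

Each numeric step holds full float precision in all steps — values along the way are shown, rounded to four significant digits, in the working; each reported number takes just one rounding. The derived quantities are recomputed in full precision (the yield, six oxide percentages, ignition loss, the totals, glass mass) starting from the weights at 616.7 kg of glass, as quoted within question or answer.
What the batch supplies per oxide:
  MgO: 32.66·0.3194 = 10.43 kg
  PbO: 17.60·0.9990 = 17.58 kg
  ZnO: 118.0·0.9980 = 117.8 kg
  Al2O3: 158.1·0.6559 + 317.5·0.003000 = 104.7 kg
  SiO2: 317.5·0.9950 + 32.66·0.6307 = 336.5 kg
  SrO: 42.53·0.7008 = 29.81 kg
LOI: 42.53·0.2992 + 158.1·0.3441 + 317.5·0.002000 + 118.0·0.002000 + 17.60·0.001000 + 32.66·0.04990 = 69.65 kg
Glass = total batch minus LOI = 686.4 − 69.65 = 616.7 kg (equal to the oxide-mass sum)
wt % = 100 × oxide mass / glass mass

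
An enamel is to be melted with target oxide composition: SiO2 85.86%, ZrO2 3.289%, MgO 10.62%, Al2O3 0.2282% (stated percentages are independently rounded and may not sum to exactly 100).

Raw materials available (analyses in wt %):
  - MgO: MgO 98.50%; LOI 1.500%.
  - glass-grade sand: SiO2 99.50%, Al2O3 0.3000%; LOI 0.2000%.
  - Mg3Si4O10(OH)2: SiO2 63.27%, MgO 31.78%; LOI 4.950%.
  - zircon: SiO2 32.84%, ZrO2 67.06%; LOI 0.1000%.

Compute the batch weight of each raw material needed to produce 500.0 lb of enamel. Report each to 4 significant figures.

Batch per 500.0 lb enamel:
  MgO: 32.08 lb
  glass-grade sand: 380.3 lb
  Mg3Si4O10(OH)2: 67.67 lb
  zircon: 24.52 lb
Total batch = 504.6 lb; LOI loss = 4.616 lb; yield = 99.09%

In-progress results are displayed rounded to 4 significant figures in the printout. The whole derivation carries full precision at all times. Exactly one rounding lands on every reported result. All derived quantities, which include glass mass, the four compositions, totals, yield, LOI, are carried in full precision, as written in the problem or the answer, from the batch weights per 500.0 lb of glass.
Target oxide masses per 500.0 lb enamel:
  SiO2: 85.86% × 500.0 = 429.3 lb
  ZrO2: 3.289% × 500.0 = 16.44 lb
  MgO: 10.62% × 500.0 = 53.10 lb
  Al2O3: 0.2282% × 500.0 = 1.141 lb
Verifying the oxide balance from the weights as reported, per the basis as stated (each sum matches its target mass up to rounding of the answer):
  SiO2: 380.3·0.9950 + 67.67·0.6327 + 24.52·0.3284 = 429.3 lb (target 429.3 lb)
  ZrO2: 24.52·0.6706 = 16.44 lb (target 16.44 lb)
  MgO: 32.08·0.9850 + 67.67·0.3178 = 53.10 lb (target 53.10 lb)
  Al2O3: 380.3·0.003000 = 1.141 lb (target 1.141 lb)
Mass balance on the glass: batch total minus LOI = 500.0 lb (the Σ of target masses is 500.0 lb; the stated basis being 500.0 lb — gaps are rounding artifacts).
Whole-batch sum: Σ batch = 504.6 lb; Σ batch·LOI gives LOI loss = 4.616 lb; glass ÷ batch gives a yield of 99.09%.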